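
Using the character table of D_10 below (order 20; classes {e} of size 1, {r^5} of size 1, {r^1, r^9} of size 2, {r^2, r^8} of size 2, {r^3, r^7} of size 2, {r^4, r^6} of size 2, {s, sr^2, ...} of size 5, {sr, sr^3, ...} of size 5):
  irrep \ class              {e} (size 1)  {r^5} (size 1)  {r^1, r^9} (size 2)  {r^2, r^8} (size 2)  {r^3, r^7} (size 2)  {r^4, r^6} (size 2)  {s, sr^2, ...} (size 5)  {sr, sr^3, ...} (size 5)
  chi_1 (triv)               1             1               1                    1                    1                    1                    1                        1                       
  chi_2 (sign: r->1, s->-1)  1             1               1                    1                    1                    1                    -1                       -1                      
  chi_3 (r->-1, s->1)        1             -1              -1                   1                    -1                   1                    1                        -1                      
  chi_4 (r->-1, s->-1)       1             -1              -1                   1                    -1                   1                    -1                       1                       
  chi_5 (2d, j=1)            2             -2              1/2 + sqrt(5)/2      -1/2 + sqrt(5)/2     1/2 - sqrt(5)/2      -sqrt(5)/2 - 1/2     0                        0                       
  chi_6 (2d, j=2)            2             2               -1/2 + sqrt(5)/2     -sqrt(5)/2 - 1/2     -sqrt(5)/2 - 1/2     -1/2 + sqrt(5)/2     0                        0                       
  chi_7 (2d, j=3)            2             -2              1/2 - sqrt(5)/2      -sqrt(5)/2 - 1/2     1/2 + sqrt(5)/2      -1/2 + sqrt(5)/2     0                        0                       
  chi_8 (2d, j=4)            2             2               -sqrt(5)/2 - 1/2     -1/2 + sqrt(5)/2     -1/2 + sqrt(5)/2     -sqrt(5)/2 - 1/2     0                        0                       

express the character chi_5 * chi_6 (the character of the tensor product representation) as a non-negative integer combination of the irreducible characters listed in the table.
chi_5 tensor chi_6 = chi_5 + chi_7 (all other irreducibles have multiplicity 0).

The character of a tensor product is the pointwise product (chi_5 * chi_6)(C) = chi_5(C) * chi_6(C):
  {e}: (2)*(2), {r^5}: (-2)*(2), {r^1, r^9}: (1/2 + sqrt(5)/2)*(-1/2 + sqrt(5)/2), {r^2, r^8}: (-1/2 + sqrt(5)/2)*(-sqrt(5)/2 - 1/2), {r^3, r^7}: (1/2 - sqrt(5)/2)*(-sqrt(5)/2 - 1/2), {r^4, r^6}: (-sqrt(5)/2 - 1/2)*(-1/2 + sqrt(5)/2), {s, sr^2, ...}: (0)*(0), {sr, sr^3, ...}: (0)*(0)
so (chi_5 * chi_6) takes values
  {e} -> 4, {r^5} -> -4, {r^1, r^9} -> 1, {r^2, r^8} -> -1, {r^3, r^7} -> 1, {r^4, r^6} -> -1, {s, sr^2, ...} -> 0, {sr, sr^3, ...} -> 0.
Now take the inner product of this character with each irreducible chi from the table, <chi_5*chi_6, chi> = (1/20) sum_C |C| (chi_5*chi_6)(C) conj(chi(C)):
  <chi_5*chi_6, chi_1> = (1/20)[1*(4)*conj(1) + 1*(-4)*conj(1) + 2*(1)*conj(1) + 2*(-1)*conj(1) + 2*(1)*conj(1) + 2*(-1)*conj(1) + 5*(0)*conj(1) + 5*(0)*conj(1)]
      = (1/20)[(4) + (-4) + (2) + (-2) + (2) + (-2) + (0) + (0)] = 0/20 = 0
  <chi_5*chi_6, chi_2> = (1/20)[1*(4)*conj(1) + 1*(-4)*conj(1) + 2*(1)*conj(1) + 2*(-1)*conj(1) + 2*(1)*conj(1) + 2*(-1)*conj(1) + 5*(0)*conj(-1) + 5*(0)*conj(-1)]
      = (1/20)[(4) + (-4) + (2) + (-2) + (2) + (-2) + (0) + (0)] = 0/20 = 0
  <chi_5*chi_6, chi_3> = (1/20)[1*(4)*conj(1) + 1*(-4)*conj(-1) + 2*(1)*conj(-1) + 2*(-1)*conj(1) + 2*(1)*conj(-1) + 2*(-1)*conj(1) + 5*(0)*conj(1) + 5*(0)*conj(-1)]
      = (1/20)[(4) + (4) + (-2) + (-2) + (-2) + (-2) + (0) + (0)] = 0/20 = 0
  <chi_5*chi_6, chi_4> = (1/20)[1*(4)*conj(1) + 1*(-4)*conj(-1) + 2*(1)*conj(-1) + 2*(-1)*conj(1) + 2*(1)*conj(-1) + 2*(-1)*conj(1) + 5*(0)*conj(-1) + 5*(0)*conj(1)]
      = (1/20)[(4) + (4) + (-2) + (-2) + (-2) + (-2) + (0) + (0)] = 0/20 = 0
  <chi_5*chi_6, chi_5> = (1/20)[1*(4)*conj(2) + 1*(-4)*conj(-2) + 2*(1)*conj(1/2 + sqrt(5)/2) + 2*(-1)*conj(-1/2 + sqrt(5)/2) + 2*(1)*conj(1/2 - sqrt(5)/2) + 2*(-1)*conj(-sqrt(5)/2 - 1/2) + 5*(0)*conj(0) + 5*(0)*conj(0)]
      = (1/20)[(8) + (8) + (1 + sqrt(5)) + (1 - sqrt(5)) + (1 - sqrt(5)) + (1 + sqrt(5)) + (0) + (0)] = 20/20 = 1
  <chi_5*chi_6, chi_6> = (1/20)[1*(4)*conj(2) + 1*(-4)*conj(2) + 2*(1)*conj(-1/2 + sqrt(5)/2) + 2*(-1)*conj(-sqrt(5)/2 - 1/2) + 2*(1)*conj(-sqrt(5)/2 - 1/2) + 2*(-1)*conj(-1/2 + sqrt(5)/2) + 5*(0)*conj(0) + 5*(0)*conj(0)]
      = (1/20)[(8) + (-8) + (-1 + sqrt(5)) + (1 + sqrt(5)) + (-sqrt(5) - 1) + (1 - sqrt(5)) + (0) + (0)] = 0/20 = 0
  <chi_5*chi_6, chi_7> = (1/20)[1*(4)*conj(2) + 1*(-4)*conj(-2) + 2*(1)*conj(1/2 - sqrt(5)/2) + 2*(-1)*conj(-sqrt(5)/2 - 1/2) + 2*(1)*conj(1/2 + sqrt(5)/2) + 2*(-1)*conj(-1/2 + sqrt(5)/2) + 5*(0)*conj(0) + 5*(0)*conj(0)]
      = (1/20)[(8) + (8) + (1 - sqrt(5)) + (1 + sqrt(5)) + (1 + sqrt(5)) + (1 - sqrt(5)) + (0) + (0)] = 20/20 = 1
  <chi_5*chi_6, chi_8> = (1/20)[1*(4)*conj(2) + 1*(-4)*conj(2) + 2*(1)*conj(-sqrt(5)/2 - 1/2) + 2*(-1)*conj(-1/2 + sqrt(5)/2) + 2*(1)*conj(-1/2 + sqrt(5)/2) + 2*(-1)*conj(-sqrt(5)/2 - 1/2) + 5*(0)*conj(0) + 5*(0)*conj(0)]
      = (1/20)[(8) + (-8) + (-sqrt(5) - 1) + (1 - sqrt(5)) + (-1 + sqrt(5)) + (1 + sqrt(5)) + (0) + (0)] = 0/20 = 0
Hence the multiplicities are chi_5: 1, chi_7: 1. Dimension check: dim(chi_5)*dim(chi_6) = 2*2 = 4 and sum (mult * dim) = 1*2 + 1*2 = 4.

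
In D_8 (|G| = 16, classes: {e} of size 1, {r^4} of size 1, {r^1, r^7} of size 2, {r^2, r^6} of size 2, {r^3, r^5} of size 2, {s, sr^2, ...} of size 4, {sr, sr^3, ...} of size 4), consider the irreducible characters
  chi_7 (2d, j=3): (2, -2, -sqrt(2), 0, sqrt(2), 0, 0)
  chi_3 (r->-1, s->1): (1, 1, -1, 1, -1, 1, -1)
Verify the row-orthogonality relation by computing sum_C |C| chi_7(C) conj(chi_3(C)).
Sum = 0; so <chi_7, chi_3> = 0 (distinct irreducibles are orthogonal).

Justification: Compute term by term over conjugacy classes (|C| * chi_7(C) * conj(chi_3(C))):
  1*(2)*conj(1) + 1*(-2)*conj(1) + 2*(-sqrt(2))*conj(-1) + 2*(0)*conj(1) + 2*(sqrt(2))*conj(-1) + 4*(0)*conj(1) + 4*(0)*conj(-1)
  = (2) + (-2) + (2*sqrt(2)) + (0) + (-2*sqrt(2)) + (0) + (0)
  = 0.
Dividing by |G| = 16 gives 0/16 = 0, matching the row-orthogonality relation <chi_7, chi_3> = [chi_7 = chi_3].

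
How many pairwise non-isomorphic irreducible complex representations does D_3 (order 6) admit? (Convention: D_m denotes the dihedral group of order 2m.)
3

Solution. The number of irreducible complex representations of a finite group equals its number of conjugacy classes. D_3 has 3 conjugacy classes ((n+3)/2 for n odd), so D_3 (order 6) has exactly 3 irreducible complex representations.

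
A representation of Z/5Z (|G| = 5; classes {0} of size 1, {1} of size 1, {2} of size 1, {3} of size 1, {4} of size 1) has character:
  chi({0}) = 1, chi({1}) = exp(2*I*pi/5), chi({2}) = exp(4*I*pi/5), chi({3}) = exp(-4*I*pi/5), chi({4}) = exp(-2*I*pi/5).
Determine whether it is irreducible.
Irreducible: <chi, chi> = 1.

Derivation: <chi, chi> = (1/|G|) sum_C |C| * |chi(C)|^2 = (1/5)[1*|1|^2 + 1*|exp(2*I*pi/5)|^2 + 1*|exp(4*I*pi/5)|^2 + 1*|exp(-4*I*pi/5)|^2 + 1*|exp(-2*I*pi/5)|^2]
  = (1/5)[(1) + (1) + (1) + (1) + (1)] = 5/5 = 1.
(Exp terms are combined using exp(i*s)*conj(exp(i*t)) = exp(i*(s-t)), and sums of them are collapsed using the identity that for every m > 1 the m distinct m-th roots of unity sum to 0, e.g. 1 + exp(2*I*pi/3) + exp(-2*I*pi/3) = 0.)
A character is irreducible iff <chi, chi> = 1, so this representation is irreducible.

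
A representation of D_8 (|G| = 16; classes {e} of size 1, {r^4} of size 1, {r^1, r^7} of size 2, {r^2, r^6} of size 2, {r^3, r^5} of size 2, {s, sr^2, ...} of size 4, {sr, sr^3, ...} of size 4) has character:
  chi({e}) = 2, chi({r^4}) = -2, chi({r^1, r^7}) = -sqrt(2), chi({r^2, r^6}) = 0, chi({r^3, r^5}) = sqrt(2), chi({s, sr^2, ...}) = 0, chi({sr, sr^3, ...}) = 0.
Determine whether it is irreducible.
Irreducible: <chi, chi> = 1.

Solution. <chi, chi> = (1/|G|) sum_C |C| * |chi(C)|^2 = (1/16)[1*|2|^2 + 1*|-2|^2 + 2*|-sqrt(2)|^2 + 2*|0|^2 + 2*|sqrt(2)|^2 + 4*|0|^2 + 4*|0|^2]
  = (1/16)[(4) + (4) + (4) + (0) + (4) + (0) + (0)] = 16/16 = 1.
A character is irreducible iff <chi, chi> = 1, so this representation is irreducible.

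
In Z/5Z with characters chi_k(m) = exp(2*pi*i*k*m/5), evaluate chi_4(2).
chi_4(2) = zeta_5^8 = exp(-4*I*pi/5)

Solution. chi_4(2) = zeta_5^(4*2) = zeta_5^8. Since zeta_5^5 = 1, this equals zeta_5^3 = exp(2*pi*i*3/5) = exp(-4*I*pi/5).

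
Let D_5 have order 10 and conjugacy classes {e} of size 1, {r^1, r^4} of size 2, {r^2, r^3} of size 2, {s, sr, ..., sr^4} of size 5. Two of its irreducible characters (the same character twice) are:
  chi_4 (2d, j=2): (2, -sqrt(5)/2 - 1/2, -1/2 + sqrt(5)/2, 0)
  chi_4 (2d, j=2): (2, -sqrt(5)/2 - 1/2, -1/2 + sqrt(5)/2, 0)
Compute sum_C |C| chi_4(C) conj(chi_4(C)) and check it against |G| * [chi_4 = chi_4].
Sum = 10 = |G| = 10; so <chi_4, chi_4> = 1 (norm-1 confirms irreducibility).

Argument: Compute term by term over conjugacy classes (|C| * chi_4(C) * conj(chi_4(C))):
  1*(2)*conj(2) + 2*(-sqrt(5)/2 - 1/2)*conj(-sqrt(5)/2 - 1/2) + 2*(-1/2 + sqrt(5)/2)*conj(-1/2 + sqrt(5)/2) + 5*(0)*conj(0)
  = (4) + (sqrt(5) + 3) + (3 - sqrt(5)) + (0)
  = 10.
Dividing by |G| = 10 gives 10/10 = 1, matching the row-orthogonality relation <chi_4, chi_4> = [chi_4 = chi_4].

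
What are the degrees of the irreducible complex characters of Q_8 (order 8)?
Dimensions: 1, 1, 1, 1, 2

Reasoning: There are 5 irreducibles (= number of conjugacy classes). Their dimensions d_i satisfy sum d_i^2 = |G| = 8: 1 + 1 + 1 + 1 + 4 = 8.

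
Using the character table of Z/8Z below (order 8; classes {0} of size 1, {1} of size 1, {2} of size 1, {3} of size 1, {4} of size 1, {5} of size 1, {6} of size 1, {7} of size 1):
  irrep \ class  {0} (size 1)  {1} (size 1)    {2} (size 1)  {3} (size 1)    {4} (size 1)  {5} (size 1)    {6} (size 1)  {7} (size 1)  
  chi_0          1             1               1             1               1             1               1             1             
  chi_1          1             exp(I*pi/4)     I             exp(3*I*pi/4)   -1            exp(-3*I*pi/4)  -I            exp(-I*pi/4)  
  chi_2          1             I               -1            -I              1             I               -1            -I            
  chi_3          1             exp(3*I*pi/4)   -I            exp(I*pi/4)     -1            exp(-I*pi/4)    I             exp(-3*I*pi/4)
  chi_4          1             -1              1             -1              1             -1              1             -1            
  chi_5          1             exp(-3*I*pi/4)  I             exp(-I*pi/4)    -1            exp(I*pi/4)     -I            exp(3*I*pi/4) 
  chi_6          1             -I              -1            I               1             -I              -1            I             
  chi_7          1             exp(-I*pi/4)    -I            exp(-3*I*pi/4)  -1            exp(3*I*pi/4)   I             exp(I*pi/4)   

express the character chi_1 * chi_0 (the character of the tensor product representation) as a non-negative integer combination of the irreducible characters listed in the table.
chi_1 tensor chi_0 = chi_1 (all other irreducibles have multiplicity 0).

Why: The character of a tensor product is the pointwise product (chi_1 * chi_0)(C) = chi_1(C) * chi_0(C):
  {0}: (1)*(1), {1}: (exp(I*pi/4))*(1), {2}: (I)*(1), {3}: (exp(3*I*pi/4))*(1), {4}: (-1)*(1), {5}: (exp(-3*I*pi/4))*(1), {6}: (-I)*(1), {7}: (exp(-I*pi/4))*(1)
so (chi_1 * chi_0) takes values
  {0} -> 1, {1} -> exp(I*pi/4), {2} -> I, {3} -> exp(3*I*pi/4), {4} -> -1, {5} -> exp(-3*I*pi/4), {6} -> -I, {7} -> exp(-I*pi/4).
Now take the inner product of this character with each irreducible chi from the table, <chi_1*chi_0, chi> = (1/8) sum_C |C| (chi_1*chi_0)(C) conj(chi(C)):
  <chi_1*chi_0, chi_0> = (1/8)[1*(1)*conj(1) + 1*(exp(I*pi/4))*conj(1) + 1*(I)*conj(1) + 1*(exp(3*I*pi/4))*conj(1) + 1*(-1)*conj(1) + 1*(exp(-3*I*pi/4))*conj(1) + 1*(-I)*conj(1) + 1*(exp(-I*pi/4))*conj(1)]
      = (1/8)[(1) + (exp(I*pi/4)) + (I) + (exp(3*I*pi/4)) + (-1) + (exp(-3*I*pi/4)) + (-I) + (exp(-I*pi/4))] = 0/8 = 0
  <chi_1*chi_0, chi_1> = (1/8)[1*(1)*conj(1) + 1*(exp(I*pi/4))*conj(exp(I*pi/4)) + 1*(I)*conj(I) + 1*(exp(3*I*pi/4))*conj(exp(3*I*pi/4)) + 1*(-1)*conj(-1) + 1*(exp(-3*I*pi/4))*conj(exp(-3*I*pi/4)) + 1*(-I)*conj(-I) + 1*(exp(-I*pi/4))*conj(exp(-I*pi/4))]
      = (1/8)[(1) + (1) + (1) + (1) + (1) + (1) + (1) + (1)] = 8/8 = 1
  <chi_1*chi_0, chi_2> = (1/8)[1*(1)*conj(1) + 1*(exp(I*pi/4))*conj(I) + 1*(I)*conj(-1) + 1*(exp(3*I*pi/4))*conj(-I) + 1*(-1)*conj(1) + 1*(exp(-3*I*pi/4))*conj(I) + 1*(-I)*conj(-1) + 1*(exp(-I*pi/4))*conj(-I)]
      = (1/8)[(1) + (-exp(3*I*pi/4)) + (-I) + (exp(-3*I*pi/4)) + (-1) + (-exp(-I*pi/4)) + (I) + (exp(I*pi/4))] = 0/8 = 0
  <chi_1*chi_0, chi_3> = (1/8)[1*(1)*conj(1) + 1*(exp(I*pi/4))*conj(exp(3*I*pi/4)) + 1*(I)*conj(-I) + 1*(exp(3*I*pi/4))*conj(exp(I*pi/4)) + 1*(-1)*conj(-1) + 1*(exp(-3*I*pi/4))*conj(exp(-I*pi/4)) + 1*(-I)*conj(I) + 1*(exp(-I*pi/4))*conj(exp(-3*I*pi/4))]
      = (1/8)[(1) + (-I) + (-1) + (I) + (1) + (-I) + (-1) + (I)] = 0/8 = 0
  <chi_1*chi_0, chi_4> = (1/8)[1*(1)*conj(1) + 1*(exp(I*pi/4))*conj(-1) + 1*(I)*conj(1) + 1*(exp(3*I*pi/4))*conj(-1) + 1*(-1)*conj(1) + 1*(exp(-3*I*pi/4))*conj(-1) + 1*(-I)*conj(1) + 1*(exp(-I*pi/4))*conj(-1)]
      = (1/8)[(1) + (-exp(I*pi/4)) + (I) + (-exp(3*I*pi/4)) + (-1) + (-exp(-3*I*pi/4)) + (-I) + (-exp(-I*pi/4))] = 0/8 = 0
  <chi_1*chi_0, chi_5> = (1/8)[1*(1)*conj(1) + 1*(exp(I*pi/4))*conj(exp(-3*I*pi/4)) + 1*(I)*conj(I) + 1*(exp(3*I*pi/4))*conj(exp(-I*pi/4)) + 1*(-1)*conj(-1) + 1*(exp(-3*I*pi/4))*conj(exp(I*pi/4)) + 1*(-I)*conj(-I) + 1*(exp(-I*pi/4))*conj(exp(3*I*pi/4))]
      = (1/8)[(1) + (-1) + (1) + (-1) + (1) + (-1) + (1) + (-1)] = 0/8 = 0
  <chi_1*chi_0, chi_6> = (1/8)[1*(1)*conj(1) + 1*(exp(I*pi/4))*conj(-I) + 1*(I)*conj(-1) + 1*(exp(3*I*pi/4))*conj(I) + 1*(-1)*conj(1) + 1*(exp(-3*I*pi/4))*conj(-I) + 1*(-I)*conj(-1) + 1*(exp(-I*pi/4))*conj(I)]
      = (1/8)[(1) + (exp(3*I*pi/4)) + (-I) + (-exp(-3*I*pi/4)) + (-1) + (exp(-I*pi/4)) + (I) + (-exp(I*pi/4))] = 0/8 = 0
  <chi_1*chi_0, chi_7> = (1/8)[1*(1)*conj(1) + 1*(exp(I*pi/4))*conj(exp(-I*pi/4)) + 1*(I)*conj(-I) + 1*(exp(3*I*pi/4))*conj(exp(-3*I*pi/4)) + 1*(-1)*conj(-1) + 1*(exp(-3*I*pi/4))*conj(exp(3*I*pi/4)) + 1*(-I)*conj(I) + 1*(exp(-I*pi/4))*conj(exp(I*pi/4))]
      = (1/8)[(1) + (I) + (-1) + (-I) + (1) + (I) + (-1) + (-I)] = 0/8 = 0
(Exp terms are combined using exp(i*s)*conj(exp(i*t)) = exp(i*(s-t)), and sums of them are collapsed using the identity that for every m > 1 the m distinct m-th roots of unity sum to 0, e.g. 1 + exp(2*I*pi/3) + exp(-2*I*pi/3) = 0.)
Hence the multiplicities are chi_1: 1. Dimension check: dim(chi_1)*dim(chi_0) = 1*1 = 1 and sum (mult * dim) = 1*1 = 1.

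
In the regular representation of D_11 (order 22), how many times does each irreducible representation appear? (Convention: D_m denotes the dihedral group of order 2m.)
Each irreducible V_i of dimension d_i appears with multiplicity d_i, i.e. rho_reg = (direct sum over all irreducibles V_i) d_i V_i. The irreducible dimensions for D_11 are 1, 1, 2, 2, 2, 2, 2: 2 irreducibles of dimension 1, each with multiplicity 1; 5 irreducibles of dimension 2, each with multiplicity 2. Total dimension 2*1*1 + 5*2*2 = 22 = |G|.

Justification: General theorem: in the regular representation of a finite group G, each irreducible appears with multiplicity equal to its dimension. Check: dim(rho_reg) = sum d_i^2 = 1 + 1 + 4 + 4 + 4 + 4 + 4 = 22 = |G|.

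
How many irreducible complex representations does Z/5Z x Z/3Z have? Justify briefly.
15

Reasoning: The number of irreducible complex representations of a finite group equals its number of conjugacy classes. Z/5Z x Z/3Z is abelian of order 15, so every element is its own conjugacy class: 15 classes, so Z/5Z x Z/3Z (order 15) has exactly 15 irreducible complex representations.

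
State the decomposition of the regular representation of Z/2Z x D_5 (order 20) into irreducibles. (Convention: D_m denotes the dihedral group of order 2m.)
Each irreducible V_i of dimension d_i appears with multiplicity d_i, i.e. rho_reg = (direct sum over all irreducibles V_i) d_i V_i. The irreducible dimensions for Z/2Z x D_5 are 1, 1, 1, 1, 2, 2, 2, 2: 4 irreducibles of dimension 1, each with multiplicity 1; 4 irreducibles of dimension 2, each with multiplicity 2. Total dimension 4*1*1 + 4*2*2 = 20 = |G|.

Details: General theorem: in the regular representation of a finite group G, each irreducible appears with multiplicity equal to its dimension. Check: dim(rho_reg) = sum d_i^2 = 1 + 1 + 1 + 1 + 4 + 4 + 4 + 4 = 20 = |G|.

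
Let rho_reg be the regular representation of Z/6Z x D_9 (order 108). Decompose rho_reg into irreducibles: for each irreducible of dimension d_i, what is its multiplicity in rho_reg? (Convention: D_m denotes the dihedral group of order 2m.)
Each irreducible V_i of dimension d_i appears with multiplicity d_i, i.e. rho_reg = (direct sum over all irreducibles V_i) d_i V_i. The irreducible dimensions for Z/6Z x D_9 are 1, 1, 1, 1, 1, 1, 1, 1, 1, 1, 1, 1, 2, 2, 2, 2, 2, 2, 2, 2, 2, 2, 2, 2, 2, 2, 2, 2, 2, 2, 2, 2, 2, 2, 2, 2: 12 irreducibles of dimension 1, each with multiplicity 1; 24 irreducibles of dimension 2, each with multiplicity 2. Total dimension 12*1*1 + 24*2*2 = 108 = |G|.

Proof sketch: General theorem: in the regular representation of a finite group G, each irreducible appears with multiplicity equal to its dimension. Check: dim(rho_reg) = sum d_i^2 = 1 + 1 + 1 + 1 + 1 + 1 + 1 + 1 + 1 + 1 + 1 + 1 + 4 + 4 + 4 + 4 + 4 + 4 + 4 + 4 + 4 + 4 + 4 + 4 + 4 + 4 + 4 + 4 + 4 + 4 + 4 + 4 + 4 + 4 + 4 + 4 = 108 = |G|.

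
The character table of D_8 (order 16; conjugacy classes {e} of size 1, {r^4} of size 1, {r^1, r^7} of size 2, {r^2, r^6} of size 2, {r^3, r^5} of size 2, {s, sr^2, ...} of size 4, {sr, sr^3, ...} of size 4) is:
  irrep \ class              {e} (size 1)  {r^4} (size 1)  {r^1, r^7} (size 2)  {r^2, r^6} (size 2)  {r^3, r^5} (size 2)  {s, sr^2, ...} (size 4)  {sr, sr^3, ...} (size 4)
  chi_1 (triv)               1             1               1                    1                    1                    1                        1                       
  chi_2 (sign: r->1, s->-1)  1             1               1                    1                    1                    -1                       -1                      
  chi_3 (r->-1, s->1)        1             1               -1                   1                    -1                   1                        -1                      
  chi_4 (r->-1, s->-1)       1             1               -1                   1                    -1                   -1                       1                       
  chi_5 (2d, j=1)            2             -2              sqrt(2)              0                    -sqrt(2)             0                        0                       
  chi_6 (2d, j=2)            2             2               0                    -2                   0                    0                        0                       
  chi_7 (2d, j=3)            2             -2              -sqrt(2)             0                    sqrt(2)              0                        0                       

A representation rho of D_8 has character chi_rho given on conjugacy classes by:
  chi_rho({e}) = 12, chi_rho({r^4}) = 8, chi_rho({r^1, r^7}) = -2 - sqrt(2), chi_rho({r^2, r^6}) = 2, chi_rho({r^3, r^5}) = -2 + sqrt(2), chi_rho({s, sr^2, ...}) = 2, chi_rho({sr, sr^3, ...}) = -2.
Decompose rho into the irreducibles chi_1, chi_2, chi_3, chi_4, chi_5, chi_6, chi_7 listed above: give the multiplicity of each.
Multiplicities: chi_1: 1, chi_2: 1, chi_3: 3, chi_4: 1, chi_5: 0, chi_6: 2, chi_7: 1.

Why: Use <chi_rho, chi> = (1/|G|) sum_C |C| * chi_rho(C) * conj(chi(C)) with |G| = 16 for each irreducible chi in the table:
  <chi_rho, chi_1> = (1/16)[1*(12)*conj(1) + 1*(8)*conj(1) + 2*(-2 - sqrt(2))*conj(1) + 2*(2)*conj(1) + 2*(-2 + sqrt(2))*conj(1) + 4*(2)*conj(1) + 4*(-2)*conj(1)]
      = (1/16)[(12) + (8) + (-4 - 2*sqrt(2)) + (4) + (-4 + 2*sqrt(2)) + (8) + (-8)] = 16/16 = 1
  <chi_rho, chi_2> = (1/16)[1*(12)*conj(1) + 1*(8)*conj(1) + 2*(-2 - sqrt(2))*conj(1) + 2*(2)*conj(1) + 2*(-2 + sqrt(2))*conj(1) + 4*(2)*conj(-1) + 4*(-2)*conj(-1)]
      = (1/16)[(12) + (8) + (-4 - 2*sqrt(2)) + (4) + (-4 + 2*sqrt(2)) + (-8) + (8)] = 16/16 = 1
  <chi_rho, chi_3> = (1/16)[1*(12)*conj(1) + 1*(8)*conj(1) + 2*(-2 - sqrt(2))*conj(-1) + 2*(2)*conj(1) + 2*(-2 + sqrt(2))*conj(-1) + 4*(2)*conj(1) + 4*(-2)*conj(-1)]
      = (1/16)[(12) + (8) + (2*sqrt(2) + 4) + (4) + (4 - 2*sqrt(2)) + (8) + (8)] = 48/16 = 3
  <chi_rho, chi_4> = (1/16)[1*(12)*conj(1) + 1*(8)*conj(1) + 2*(-2 - sqrt(2))*conj(-1) + 2*(2)*conj(1) + 2*(-2 + sqrt(2))*conj(-1) + 4*(2)*conj(-1) + 4*(-2)*conj(1)]
      = (1/16)[(12) + (8) + (2*sqrt(2) + 4) + (4) + (4 - 2*sqrt(2)) + (-8) + (-8)] = 16/16 = 1
  <chi_rho, chi_5> = (1/16)[1*(12)*conj(2) + 1*(8)*conj(-2) + 2*(-2 - sqrt(2))*conj(sqrt(2)) + 2*(2)*conj(0) + 2*(-2 + sqrt(2))*conj(-sqrt(2)) + 4*(2)*conj(0) + 4*(-2)*conj(0)]
      = (1/16)[(24) + (-16) + (-4*sqrt(2) - 4) + (0) + (-4 + 4*sqrt(2)) + (0) + (0)] = 0/16 = 0
  <chi_rho, chi_6> = (1/16)[1*(12)*conj(2) + 1*(8)*conj(2) + 2*(-2 - sqrt(2))*conj(0) + 2*(2)*conj(-2) + 2*(-2 + sqrt(2))*conj(0) + 4*(2)*conj(0) + 4*(-2)*conj(0)]
      = (1/16)[(24) + (16) + (0) + (-8) + (0) + (0) + (0)] = 32/16 = 2
  <chi_rho, chi_7> = (1/16)[1*(12)*conj(2) + 1*(8)*conj(-2) + 2*(-2 - sqrt(2))*conj(-sqrt(2)) + 2*(2)*conj(0) + 2*(-2 + sqrt(2))*conj(sqrt(2)) + 4*(2)*conj(0) + 4*(-2)*conj(0)]
      = (1/16)[(24) + (-16) + (4 + 4*sqrt(2)) + (0) + (4 - 4*sqrt(2)) + (0) + (0)] = 16/16 = 1
Dimension check: dim(rho) = sum (mult * dim) = 1*1 + 1*1 + 3*1 + 1*1 + 0*2 + 2*2 + 1*2 = 12 = chi_rho(e) = 12.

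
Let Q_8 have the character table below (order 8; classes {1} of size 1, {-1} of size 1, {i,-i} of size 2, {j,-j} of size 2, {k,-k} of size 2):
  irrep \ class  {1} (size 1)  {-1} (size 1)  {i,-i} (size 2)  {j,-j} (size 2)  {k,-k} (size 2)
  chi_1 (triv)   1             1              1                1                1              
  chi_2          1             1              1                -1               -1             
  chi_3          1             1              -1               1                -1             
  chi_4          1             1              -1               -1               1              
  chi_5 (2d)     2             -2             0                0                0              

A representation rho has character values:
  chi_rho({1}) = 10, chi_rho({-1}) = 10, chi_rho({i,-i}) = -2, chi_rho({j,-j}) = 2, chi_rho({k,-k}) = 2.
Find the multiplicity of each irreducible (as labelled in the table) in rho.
Multiplicities: chi_1: 3, chi_2: 1, chi_3: 3, chi_4: 3, chi_5: 0.

Argument: Use <chi_rho, chi> = (1/|G|) sum_C |C| * chi_rho(C) * conj(chi(C)) with |G| = 8 for each irreducible chi in the table:
  <chi_rho, chi_1> = (1/8)[1*(10)*conj(1) + 1*(10)*conj(1) + 2*(-2)*conj(1) + 2*(2)*conj(1) + 2*(2)*conj(1)]
      = (1/8)[(10) + (10) + (-4) + (4) + (4)] = 24/8 = 3
  <chi_rho, chi_2> = (1/8)[1*(10)*conj(1) + 1*(10)*conj(1) + 2*(-2)*conj(1) + 2*(2)*conj(-1) + 2*(2)*conj(-1)]
      = (1/8)[(10) + (10) + (-4) + (-4) + (-4)] = 8/8 = 1
  <chi_rho, chi_3> = (1/8)[1*(10)*conj(1) + 1*(10)*conj(1) + 2*(-2)*conj(-1) + 2*(2)*conj(1) + 2*(2)*conj(-1)]
      = (1/8)[(10) + (10) + (4) + (4) + (-4)] = 24/8 = 3
  <chi_rho, chi_4> = (1/8)[1*(10)*conj(1) + 1*(10)*conj(1) + 2*(-2)*conj(-1) + 2*(2)*conj(-1) + 2*(2)*conj(1)]
      = (1/8)[(10) + (10) + (4) + (-4) + (4)] = 24/8 = 3
  <chi_rho, chi_5> = (1/8)[1*(10)*conj(2) + 1*(10)*conj(-2) + 2*(-2)*conj(0) + 2*(2)*conj(0) + 2*(2)*conj(0)]
      = (1/8)[(20) + (-20) + (0) + (0) + (0)] = 0/8 = 0
Dimension check: dim(rho) = sum (mult * dim) = 3*1 + 1*1 + 3*1 + 3*1 + 0*2 = 10 = chi_rho(e) = 10.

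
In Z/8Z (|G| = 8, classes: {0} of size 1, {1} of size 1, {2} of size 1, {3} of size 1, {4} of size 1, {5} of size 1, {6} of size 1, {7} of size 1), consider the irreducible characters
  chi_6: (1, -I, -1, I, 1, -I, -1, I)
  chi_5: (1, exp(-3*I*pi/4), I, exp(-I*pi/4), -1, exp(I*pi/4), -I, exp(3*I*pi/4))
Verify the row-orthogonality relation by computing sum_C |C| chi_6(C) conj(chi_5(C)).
Sum = 0; so <chi_6, chi_5> = 0 (distinct irreducibles are orthogonal).

Working: Compute term by term over conjugacy classes (|C| * chi_6(C) * conj(chi_5(C))):
  1*(1)*conj(1) + 1*(-I)*conj(exp(-3*I*pi/4)) + 1*(-1)*conj(I) + 1*(I)*conj(exp(-I*pi/4)) + 1*(1)*conj(-1) + 1*(-I)*conj(exp(I*pi/4)) + 1*(-1)*conj(-I) + 1*(I)*conj(exp(3*I*pi/4))
  = (1) + (-exp(-3*I*pi/4)) + (I) + (exp(3*I*pi/4)) + (-1) + (-exp(I*pi/4)) + (-I) + (exp(-I*pi/4))
  = 0.
(Exp terms are combined using exp(i*s)*conj(exp(i*t)) = exp(i*(s-t)), and sums of them are collapsed using the identity that for every m > 1 the m distinct m-th roots of unity sum to 0, e.g. 1 + exp(2*I*pi/3) + exp(-2*I*pi/3) = 0.)
Dividing by |G| = 8 gives 0/8 = 0, matching the row-orthogonality relation <chi_6, chi_5> = [chi_6 = chi_5].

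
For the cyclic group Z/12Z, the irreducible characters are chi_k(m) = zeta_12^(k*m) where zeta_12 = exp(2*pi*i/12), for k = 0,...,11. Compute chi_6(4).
chi_6(4) = zeta_12^24 = 1

Why: chi_6(4) = zeta_12^(6*4) = zeta_12^24. Since zeta_12^12 = 1, this equals zeta_12^0 = exp(2*pi*i*0/12) = 1.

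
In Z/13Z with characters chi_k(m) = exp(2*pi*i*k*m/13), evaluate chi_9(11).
chi_9(11) = zeta_13^99 = exp(-10*I*pi/13)

Argument: chi_9(11) = zeta_13^(9*11) = zeta_13^99. Since zeta_13^13 = 1, this equals zeta_13^8 = exp(2*pi*i*8/13) = exp(-10*I*pi/13).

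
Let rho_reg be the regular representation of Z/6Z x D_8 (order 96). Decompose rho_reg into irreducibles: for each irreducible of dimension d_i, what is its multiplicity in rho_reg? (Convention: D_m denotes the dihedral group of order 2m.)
Each irreducible V_i of dimension d_i appears with multiplicity d_i, i.e. rho_reg = (direct sum over all irreducibles V_i) d_i V_i. The irreducible dimensions for Z/6Z x D_8 are 1, 1, 1, 1, 1, 1, 1, 1, 1, 1, 1, 1, 1, 1, 1, 1, 1, 1, 1, 1, 1, 1, 1, 1, 2, 2, 2, 2, 2, 2, 2, 2, 2, 2, 2, 2, 2, 2, 2, 2, 2, 2: 24 irreducibles of dimension 1, each with multiplicity 1; 18 irreducibles of dimension 2, each with multiplicity 2. Total dimension 24*1*1 + 18*2*2 = 96 = |G|.

Reasoning: General theorem: in the regular representation of a finite group G, each irreducible appears with multiplicity equal to its dimension. Check: dim(rho_reg) = sum d_i^2 = 1 + 1 + 1 + 1 + 1 + 1 + 1 + 1 + 1 + 1 + 1 + 1 + 1 + 1 + 1 + 1 + 1 + 1 + 1 + 1 + 1 + 1 + 1 + 1 + 4 + 4 + 4 + 4 + 4 + 4 + 4 + 4 + 4 + 4 + 4 + 4 + 4 + 4 + 4 + 4 + 4 + 4 = 96 = |G|.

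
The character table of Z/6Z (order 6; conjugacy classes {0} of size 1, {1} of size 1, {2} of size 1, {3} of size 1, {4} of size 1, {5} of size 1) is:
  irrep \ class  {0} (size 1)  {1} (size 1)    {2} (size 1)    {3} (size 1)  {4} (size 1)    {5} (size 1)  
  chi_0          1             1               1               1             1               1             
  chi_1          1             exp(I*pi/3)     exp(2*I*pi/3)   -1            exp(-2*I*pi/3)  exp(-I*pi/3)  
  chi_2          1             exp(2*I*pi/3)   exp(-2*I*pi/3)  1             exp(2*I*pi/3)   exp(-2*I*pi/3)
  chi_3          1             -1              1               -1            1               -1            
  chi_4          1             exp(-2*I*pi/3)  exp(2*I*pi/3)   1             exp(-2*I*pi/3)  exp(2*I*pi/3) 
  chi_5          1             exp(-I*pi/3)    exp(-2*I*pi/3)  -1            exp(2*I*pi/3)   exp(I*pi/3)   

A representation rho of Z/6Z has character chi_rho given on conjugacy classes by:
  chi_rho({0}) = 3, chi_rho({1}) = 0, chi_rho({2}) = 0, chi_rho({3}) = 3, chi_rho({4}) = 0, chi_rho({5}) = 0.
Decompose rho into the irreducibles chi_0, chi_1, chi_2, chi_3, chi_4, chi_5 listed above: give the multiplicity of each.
Multiplicities: chi_0: 1, chi_1: 0, chi_2: 1, chi_3: 0, chi_4: 1, chi_5: 0.

Working: Use <chi_rho, chi> = (1/|G|) sum_C |C| * chi_rho(C) * conj(chi(C)) with |G| = 6 for each irreducible chi in the table:
  <chi_rho, chi_0> = (1/6)[1*(3)*conj(1) + 1*(0)*conj(1) + 1*(0)*conj(1) + 1*(3)*conj(1) + 1*(0)*conj(1) + 1*(0)*conj(1)]
      = (1/6)[(3) + (0) + (0) + (3) + (0) + (0)] = 6/6 = 1
  <chi_rho, chi_1> = (1/6)[1*(3)*conj(1) + 1*(0)*conj(exp(I*pi/3)) + 1*(0)*conj(exp(2*I*pi/3)) + 1*(3)*conj(-1) + 1*(0)*conj(exp(-2*I*pi/3)) + 1*(0)*conj(exp(-I*pi/3))]
      = (1/6)[(3) + (0) + (0) + (-3) + (0) + (0)] = 0/6 = 0
  <chi_rho, chi_2> = (1/6)[1*(3)*conj(1) + 1*(0)*conj(exp(2*I*pi/3)) + 1*(0)*conj(exp(-2*I*pi/3)) + 1*(3)*conj(1) + 1*(0)*conj(exp(2*I*pi/3)) + 1*(0)*conj(exp(-2*I*pi/3))]
      = (1/6)[(3) + (0) + (0) + (3) + (0) + (0)] = 6/6 = 1
  <chi_rho, chi_3> = (1/6)[1*(3)*conj(1) + 1*(0)*conj(-1) + 1*(0)*conj(1) + 1*(3)*conj(-1) + 1*(0)*conj(1) + 1*(0)*conj(-1)]
      = (1/6)[(3) + (0) + (0) + (-3) + (0) + (0)] = 0/6 = 0
  <chi_rho, chi_4> = (1/6)[1*(3)*conj(1) + 1*(0)*conj(exp(-2*I*pi/3)) + 1*(0)*conj(exp(2*I*pi/3)) + 1*(3)*conj(1) + 1*(0)*conj(exp(-2*I*pi/3)) + 1*(0)*conj(exp(2*I*pi/3))]
      = (1/6)[(3) + (0) + (0) + (3) + (0) + (0)] = 6/6 = 1
  <chi_rho, chi_5> = (1/6)[1*(3)*conj(1) + 1*(0)*conj(exp(-I*pi/3)) + 1*(0)*conj(exp(-2*I*pi/3)) + 1*(3)*conj(-1) + 1*(0)*conj(exp(2*I*pi/3)) + 1*(0)*conj(exp(I*pi/3))]
      = (1/6)[(3) + (0) + (0) + (-3) + (0) + (0)] = 0/6 = 0
(Exp terms are combined using exp(i*s)*conj(exp(i*t)) = exp(i*(s-t)), and sums of them are collapsed using the identity that for every m > 1 the m distinct m-th roots of unity sum to 0, e.g. 1 + exp(2*I*pi/3) + exp(-2*I*pi/3) = 0.)
Dimension check: dim(rho) = sum (mult * dim) = 1*1 + 0*1 + 1*1 + 0*1 + 1*1 + 0*1 = 3 = chi_rho(e) = 3.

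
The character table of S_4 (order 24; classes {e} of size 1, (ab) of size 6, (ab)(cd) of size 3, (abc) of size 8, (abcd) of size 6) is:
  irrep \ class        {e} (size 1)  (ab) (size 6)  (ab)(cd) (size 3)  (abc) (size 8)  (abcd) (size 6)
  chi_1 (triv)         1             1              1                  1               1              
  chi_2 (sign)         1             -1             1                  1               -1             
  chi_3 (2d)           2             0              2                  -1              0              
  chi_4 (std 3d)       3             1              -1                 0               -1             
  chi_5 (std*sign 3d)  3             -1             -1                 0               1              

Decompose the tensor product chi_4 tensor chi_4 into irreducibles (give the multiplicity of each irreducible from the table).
chi_4 tensor chi_4 = chi_1 + chi_3 + chi_4 + chi_5 (all other irreducibles have multiplicity 0).

Explanation: The character of a tensor product is the pointwise product (chi_4 * chi_4)(C) = chi_4(C) * chi_4(C):
  {e}: (3)*(3), (ab): (1)*(1), (ab)(cd): (-1)*(-1), (abc): (0)*(0), (abcd): (-1)*(-1)
so (chi_4 * chi_4) takes values
  {e} -> 9, (ab) -> 1, (ab)(cd) -> 1, (abc) -> 0, (abcd) -> 1.
Now take the inner product of this character with each irreducible chi from the table, <chi_4*chi_4, chi> = (1/24) sum_C |C| (chi_4*chi_4)(C) conj(chi(C)):
  <chi_4*chi_4, chi_1> = (1/24)[1*(9)*conj(1) + 6*(1)*conj(1) + 3*(1)*conj(1) + 8*(0)*conj(1) + 6*(1)*conj(1)]
      = (1/24)[(9) + (6) + (3) + (0) + (6)] = 24/24 = 1
  <chi_4*chi_4, chi_2> = (1/24)[1*(9)*conj(1) + 6*(1)*conj(-1) + 3*(1)*conj(1) + 8*(0)*conj(1) + 6*(1)*conj(-1)]
      = (1/24)[(9) + (-6) + (3) + (0) + (-6)] = 0/24 = 0
  <chi_4*chi_4, chi_3> = (1/24)[1*(9)*conj(2) + 6*(1)*conj(0) + 3*(1)*conj(2) + 8*(0)*conj(-1) + 6*(1)*conj(0)]
      = (1/24)[(18) + (0) + (6) + (0) + (0)] = 24/24 = 1
  <chi_4*chi_4, chi_4> = (1/24)[1*(9)*conj(3) + 6*(1)*conj(1) + 3*(1)*conj(-1) + 8*(0)*conj(0) + 6*(1)*conj(-1)]
      = (1/24)[(27) + (6) + (-3) + (0) + (-6)] = 24/24 = 1
  <chi_4*chi_4, chi_5> = (1/24)[1*(9)*conj(3) + 6*(1)*conj(-1) + 3*(1)*conj(-1) + 8*(0)*conj(0) + 6*(1)*conj(1)]
      = (1/24)[(27) + (-6) + (-3) + (0) + (6)] = 24/24 = 1
Hence the multiplicities are chi_1: 1, chi_3: 1, chi_4: 1, chi_5: 1. Dimension check: dim(chi_4)*dim(chi_4) = 3*3 = 9 and sum (mult * dim) = 1*1 + 1*2 + 1*3 + 1*3 = 9.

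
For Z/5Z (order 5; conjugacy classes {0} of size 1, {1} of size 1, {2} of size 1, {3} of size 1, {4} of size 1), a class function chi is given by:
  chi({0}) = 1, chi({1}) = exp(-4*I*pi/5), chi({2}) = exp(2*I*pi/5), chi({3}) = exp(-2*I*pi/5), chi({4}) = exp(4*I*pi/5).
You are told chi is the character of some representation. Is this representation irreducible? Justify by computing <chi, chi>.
Irreducible: <chi, chi> = 1.

Details: <chi, chi> = (1/|G|) sum_C |C| * |chi(C)|^2 = (1/5)[1*|1|^2 + 1*|exp(-4*I*pi/5)|^2 + 1*|exp(2*I*pi/5)|^2 + 1*|exp(-2*I*pi/5)|^2 + 1*|exp(4*I*pi/5)|^2]
  = (1/5)[(1) + (1) + (1) + (1) + (1)] = 5/5 = 1.
(Exp terms are combined using exp(i*s)*conj(exp(i*t)) = exp(i*(s-t)), and sums of them are collapsed using the identity that for every m > 1 the m distinct m-th roots of unity sum to 0, e.g. 1 + exp(2*I*pi/3) + exp(-2*I*pi/3) = 0.)
A character is irreducible iff <chi, chi> = 1, so this representation is irreducible.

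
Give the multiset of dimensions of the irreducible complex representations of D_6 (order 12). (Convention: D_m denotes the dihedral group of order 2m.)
Dimensions: 1, 1, 1, 1, 2, 2

Justification: There are 6 irreducibles (= number of conjugacy classes). Their dimensions d_i satisfy sum d_i^2 = |G| = 12: 1 + 1 + 1 + 1 + 4 + 4 = 12.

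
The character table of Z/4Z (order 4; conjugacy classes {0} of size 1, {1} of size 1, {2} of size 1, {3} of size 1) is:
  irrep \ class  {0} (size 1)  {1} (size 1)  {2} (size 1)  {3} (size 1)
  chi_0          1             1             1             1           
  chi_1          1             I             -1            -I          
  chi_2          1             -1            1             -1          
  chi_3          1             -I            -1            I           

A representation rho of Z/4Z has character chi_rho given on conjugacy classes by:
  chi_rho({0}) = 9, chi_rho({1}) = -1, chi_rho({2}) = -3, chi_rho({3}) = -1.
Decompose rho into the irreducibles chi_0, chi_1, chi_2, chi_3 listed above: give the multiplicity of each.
Multiplicities: chi_0: 1, chi_1: 3, chi_2: 2, chi_3: 3.

Argument: Use <chi_rho, chi> = (1/|G|) sum_C |C| * chi_rho(C) * conj(chi(C)) with |G| = 4 for each irreducible chi in the table:
  <chi_rho, chi_0> = (1/4)[1*(9)*conj(1) + 1*(-1)*conj(1) + 1*(-3)*conj(1) + 1*(-1)*conj(1)]
      = (1/4)[(9) + (-1) + (-3) + (-1)] = 4/4 = 1
  <chi_rho, chi_1> = (1/4)[1*(9)*conj(1) + 1*(-1)*conj(I) + 1*(-3)*conj(-1) + 1*(-1)*conj(-I)]
      = (1/4)[(9) + (I) + (3) + (-I)] = 12/4 = 3
  <chi_rho, chi_2> = (1/4)[1*(9)*conj(1) + 1*(-1)*conj(-1) + 1*(-3)*conj(1) + 1*(-1)*conj(-1)]
      = (1/4)[(9) + (1) + (-3) + (1)] = 8/4 = 2
  <chi_rho, chi_3> = (1/4)[1*(9)*conj(1) + 1*(-1)*conj(-I) + 1*(-3)*conj(-1) + 1*(-1)*conj(I)]
      = (1/4)[(9) + (-I) + (3) + (I)] = 12/4 = 3
(Exp terms are combined using exp(i*s)*conj(exp(i*t)) = exp(i*(s-t)), and sums of them are collapsed using the identity that for every m > 1 the m distinct m-th roots of unity sum to 0, e.g. 1 + exp(2*I*pi/3) + exp(-2*I*pi/3) = 0.)
Dimension check: dim(rho) = sum (mult * dim) = 1*1 + 3*1 + 2*1 + 3*1 = 9 = chi_rho(e) = 9.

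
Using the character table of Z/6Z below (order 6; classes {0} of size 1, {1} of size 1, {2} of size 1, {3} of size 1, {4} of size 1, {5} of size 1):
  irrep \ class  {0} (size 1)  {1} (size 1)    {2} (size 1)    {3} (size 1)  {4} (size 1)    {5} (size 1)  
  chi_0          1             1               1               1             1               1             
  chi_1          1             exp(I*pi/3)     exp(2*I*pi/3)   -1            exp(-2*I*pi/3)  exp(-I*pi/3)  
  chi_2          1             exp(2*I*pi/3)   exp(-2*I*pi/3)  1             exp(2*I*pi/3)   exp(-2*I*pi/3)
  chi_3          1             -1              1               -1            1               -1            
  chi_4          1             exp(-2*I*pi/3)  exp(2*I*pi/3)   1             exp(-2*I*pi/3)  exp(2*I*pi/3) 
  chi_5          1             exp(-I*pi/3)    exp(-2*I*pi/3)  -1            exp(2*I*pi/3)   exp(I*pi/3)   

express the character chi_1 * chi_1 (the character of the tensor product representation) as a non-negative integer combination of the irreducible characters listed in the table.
chi_1 tensor chi_1 = chi_2 (all other irreducibles have multiplicity 0).

Explanation: The character of a tensor product is the pointwise product (chi_1 * chi_1)(C) = chi_1(C) * chi_1(C):
  {0}: (1)*(1), {1}: (exp(I*pi/3))*(exp(I*pi/3)), {2}: (exp(2*I*pi/3))*(exp(2*I*pi/3)), {3}: (-1)*(-1), {4}: (exp(-2*I*pi/3))*(exp(-2*I*pi/3)), {5}: (exp(-I*pi/3))*(exp(-I*pi/3))
so (chi_1 * chi_1) takes values
  {0} -> 1, {1} -> exp(2*I*pi/3), {2} -> exp(-2*I*pi/3), {3} -> 1, {4} -> exp(2*I*pi/3), {5} -> exp(-2*I*pi/3).
Now take the inner product of this character with each irreducible chi from the table, <chi_1*chi_1, chi> = (1/6) sum_C |C| (chi_1*chi_1)(C) conj(chi(C)):
  <chi_1*chi_1, chi_0> = (1/6)[1*(1)*conj(1) + 1*(exp(2*I*pi/3))*conj(1) + 1*(exp(-2*I*pi/3))*conj(1) + 1*(1)*conj(1) + 1*(exp(2*I*pi/3))*conj(1) + 1*(exp(-2*I*pi/3))*conj(1)]
      = (1/6)[(1) + (exp(2*I*pi/3)) + (exp(-2*I*pi/3)) + (1) + (exp(2*I*pi/3)) + (exp(-2*I*pi/3))] = 0/6 = 0
  <chi_1*chi_1, chi_1> = (1/6)[1*(1)*conj(1) + 1*(exp(2*I*pi/3))*conj(exp(I*pi/3)) + 1*(exp(-2*I*pi/3))*conj(exp(2*I*pi/3)) + 1*(1)*conj(-1) + 1*(exp(2*I*pi/3))*conj(exp(-2*I*pi/3)) + 1*(exp(-2*I*pi/3))*conj(exp(-I*pi/3))]
      = (1/6)[(1) + (exp(I*pi/3)) + (exp(2*I*pi/3)) + (-1) + (exp(-2*I*pi/3)) + (exp(-I*pi/3))] = 0/6 = 0
  <chi_1*chi_1, chi_2> = (1/6)[1*(1)*conj(1) + 1*(exp(2*I*pi/3))*conj(exp(2*I*pi/3)) + 1*(exp(-2*I*pi/3))*conj(exp(-2*I*pi/3)) + 1*(1)*conj(1) + 1*(exp(2*I*pi/3))*conj(exp(2*I*pi/3)) + 1*(exp(-2*I*pi/3))*conj(exp(-2*I*pi/3))]
      = (1/6)[(1) + (1) + (1) + (1) + (1) + (1)] = 6/6 = 1
  <chi_1*chi_1, chi_3> = (1/6)[1*(1)*conj(1) + 1*(exp(2*I*pi/3))*conj(-1) + 1*(exp(-2*I*pi/3))*conj(1) + 1*(1)*conj(-1) + 1*(exp(2*I*pi/3))*conj(1) + 1*(exp(-2*I*pi/3))*conj(-1)]
      = (1/6)[(1) + (-exp(2*I*pi/3)) + (exp(-2*I*pi/3)) + (-1) + (exp(2*I*pi/3)) + (-exp(-2*I*pi/3))] = 0/6 = 0
  <chi_1*chi_1, chi_4> = (1/6)[1*(1)*conj(1) + 1*(exp(2*I*pi/3))*conj(exp(-2*I*pi/3)) + 1*(exp(-2*I*pi/3))*conj(exp(2*I*pi/3)) + 1*(1)*conj(1) + 1*(exp(2*I*pi/3))*conj(exp(-2*I*pi/3)) + 1*(exp(-2*I*pi/3))*conj(exp(2*I*pi/3))]
      = (1/6)[(1) + (exp(-2*I*pi/3)) + (exp(2*I*pi/3)) + (1) + (exp(-2*I*pi/3)) + (exp(2*I*pi/3))] = 0/6 = 0
  <chi_1*chi_1, chi_5> = (1/6)[1*(1)*conj(1) + 1*(exp(2*I*pi/3))*conj(exp(-I*pi/3)) + 1*(exp(-2*I*pi/3))*conj(exp(-2*I*pi/3)) + 1*(1)*conj(-1) + 1*(exp(2*I*pi/3))*conj(exp(2*I*pi/3)) + 1*(exp(-2*I*pi/3))*conj(exp(I*pi/3))]
      = (1/6)[(1) + (-1) + (1) + (-1) + (1) + (-1)] = 0/6 = 0
(Exp terms are combined using exp(i*s)*conj(exp(i*t)) = exp(i*(s-t)), and sums of them are collapsed using the identity that for every m > 1 the m distinct m-th roots of unity sum to 0, e.g. 1 + exp(2*I*pi/3) + exp(-2*I*pi/3) = 0.)
Hence the multiplicities are chi_2: 1. Dimension check: dim(chi_1)*dim(chi_1) = 1*1 = 1 and sum (mult * dim) = 1*1 = 1.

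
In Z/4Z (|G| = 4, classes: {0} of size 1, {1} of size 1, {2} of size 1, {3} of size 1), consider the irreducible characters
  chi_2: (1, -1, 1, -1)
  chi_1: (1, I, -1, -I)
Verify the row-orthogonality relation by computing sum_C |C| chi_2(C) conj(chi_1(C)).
Sum = 0; so <chi_2, chi_1> = 0 (distinct irreducibles are orthogonal).

Details: Compute term by term over conjugacy classes (|C| * chi_2(C) * conj(chi_1(C))):
  1*(1)*conj(1) + 1*(-1)*conj(I) + 1*(1)*conj(-1) + 1*(-1)*conj(-I)
  = (1) + (I) + (-1) + (-I)
  = 0.
(Exp terms are combined using exp(i*s)*conj(exp(i*t)) = exp(i*(s-t)), and sums of them are collapsed using the identity that for every m > 1 the m distinct m-th roots of unity sum to 0, e.g. 1 + exp(2*I*pi/3) + exp(-2*I*pi/3) = 0.)
Dividing by |G| = 4 gives 0/4 = 0, matching the row-orthogonality relation <chi_2, chi_1> = [chi_2 = chi_1].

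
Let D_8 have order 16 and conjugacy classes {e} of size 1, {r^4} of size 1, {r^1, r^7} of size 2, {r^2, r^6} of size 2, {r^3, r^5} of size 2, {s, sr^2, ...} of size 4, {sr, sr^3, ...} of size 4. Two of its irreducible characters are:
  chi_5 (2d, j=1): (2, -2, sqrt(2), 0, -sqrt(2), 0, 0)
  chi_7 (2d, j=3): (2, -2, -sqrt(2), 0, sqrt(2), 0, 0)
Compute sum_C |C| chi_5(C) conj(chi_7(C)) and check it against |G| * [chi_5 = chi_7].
Sum = 0; so <chi_5, chi_7> = 0 (distinct irreducibles are orthogonal).

Derivation: Compute term by term over conjugacy classes (|C| * chi_5(C) * conj(chi_7(C))):
  1*(2)*conj(2) + 1*(-2)*conj(-2) + 2*(sqrt(2))*conj(-sqrt(2)) + 2*(0)*conj(0) + 2*(-sqrt(2))*conj(sqrt(2)) + 4*(0)*conj(0) + 4*(0)*conj(0)
  = (4) + (4) + (-4) + (0) + (-4) + (0) + (0)
  = 0.
Dividing by |G| = 16 gives 0/16 = 0, matching the row-orthogonality relation <chi_5, chi_7> = [chi_5 = chi_7].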